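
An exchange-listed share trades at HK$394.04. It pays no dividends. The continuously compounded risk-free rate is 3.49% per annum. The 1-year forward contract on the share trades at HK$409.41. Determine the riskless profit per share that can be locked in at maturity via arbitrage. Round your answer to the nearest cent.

Fair forward: F* = S·e^(carry·T), with carry = r = 0.0349
F* = 394.04 · e^(0.0349 × 1) = 394.04 · e^0.034900 = 394.04 × 1.035516 = HK$408.0347
Market HK$409.41 > fair HK$408.0347: forward overpriced → cash-and-carry (buy spot, short the forward).
At maturity, profit = |F_mkt − F*| = |409.41 − 408.0347| = HK$1.38 per share

HK$1.38 per share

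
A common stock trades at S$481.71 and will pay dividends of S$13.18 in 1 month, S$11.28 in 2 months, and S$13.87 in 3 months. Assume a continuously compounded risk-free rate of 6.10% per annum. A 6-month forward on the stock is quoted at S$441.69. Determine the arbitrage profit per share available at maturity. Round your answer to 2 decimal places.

S$15.82 per share

PV(dividends) I = 13.18·e^(−0.0610·1/12) + 11.28·e^(−0.0610·2/12) + 13.87·e^(−0.0610·3/12) = 37.9392
Fair forward F* = (S − I)·e^(rT) = (481.71 − 37.9392)·e^0.030500 = 443.7708 × 1.030970 = 457.5144
Market S$441.69 < fair 457.5144: forward underpriced → reverse cash-and-carry (short the stock, invest proceeds at r, pay the dividends, go long the forward).
Profit at T = |F_mkt − F*| = |441.69 − 457.5144| = S$15.82 per share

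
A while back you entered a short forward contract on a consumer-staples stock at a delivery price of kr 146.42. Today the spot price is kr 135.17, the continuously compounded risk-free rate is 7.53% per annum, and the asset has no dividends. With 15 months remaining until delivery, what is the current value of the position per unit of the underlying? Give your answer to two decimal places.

Current fair forward for the remaining 15 months: F = S·e^(r·T), r = 0.0753
F = 135.17 · e^(0.0753 × 15/12) = 135.17 × 1.098697 = 148.5109
Value of long forward = (F − K)·e^(−rT) = (148.5109 − 146.42) · e^(−0.0753·15/12)
= 2.0909 × 0.910169 = 1.90
Short position value = −(long value) = -kr 1.90

-kr 1.90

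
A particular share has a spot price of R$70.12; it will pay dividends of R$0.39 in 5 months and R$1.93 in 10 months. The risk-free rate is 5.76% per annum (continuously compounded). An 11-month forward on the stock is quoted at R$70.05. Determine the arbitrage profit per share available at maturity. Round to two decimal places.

PV(dividends) I = 0.39·e^(−0.0576·5/12) + 1.93·e^(−0.0576·10/12) = 2.2203
Fair forward F* = (S − I)·e^(rT) = (70.12 − 2.2203)·e^0.052800 = 67.8997 × 1.054219 = 71.5812
Market R$70.05 < fair 71.5812: forward underpriced → reverse cash-and-carry (short the stock, invest proceeds at r, pay the dividends, go long the forward).
Profit at T = |F_mkt − F*| = |70.05 − 71.5812| = R$1.53 per share

R$1.53 per share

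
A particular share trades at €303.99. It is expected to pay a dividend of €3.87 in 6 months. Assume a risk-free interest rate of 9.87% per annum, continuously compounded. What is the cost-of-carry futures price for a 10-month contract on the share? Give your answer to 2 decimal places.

€326.05

PV(dividends) I = 3.87·e^(−0.0987·6/12)
I = 3.6837
F = (S − I)·e^(rT) = (303.99 − 3.6837) · e^(0.0987·10/12)
= 300.3063 · e^0.082250 = 300.3063 × 1.085727 = €326.05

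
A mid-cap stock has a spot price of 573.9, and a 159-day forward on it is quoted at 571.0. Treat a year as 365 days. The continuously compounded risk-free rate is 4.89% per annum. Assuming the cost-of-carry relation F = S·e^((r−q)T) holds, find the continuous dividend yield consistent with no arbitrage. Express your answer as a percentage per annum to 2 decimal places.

6.05%

From F = S·e^((r−q)T): (r − q) = ln(F/S)/T
ln(571.0/573.9) = ln(0.994947) = -0.005066
(r − q) = -0.005066 / (159/365) = -0.011629
q = r − ln(F/S)/T = 0.0489 + 0.011629 = 0.060529
q = 6.05%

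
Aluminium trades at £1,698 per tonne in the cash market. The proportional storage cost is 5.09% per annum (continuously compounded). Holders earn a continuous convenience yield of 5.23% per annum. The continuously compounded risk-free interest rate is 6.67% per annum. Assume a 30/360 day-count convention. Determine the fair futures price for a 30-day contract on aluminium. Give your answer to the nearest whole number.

£1,707 per tonne

Net carry = r + u − y = 0.0667 + 0.0509 − 0.0523 = 0.0653
F = S·e^((r+u−y)T) = 1698 · e^(0.0653 × 30/360) = 1698 · e^0.005442
= 1698 × 1.005457 = £1,707 per tonne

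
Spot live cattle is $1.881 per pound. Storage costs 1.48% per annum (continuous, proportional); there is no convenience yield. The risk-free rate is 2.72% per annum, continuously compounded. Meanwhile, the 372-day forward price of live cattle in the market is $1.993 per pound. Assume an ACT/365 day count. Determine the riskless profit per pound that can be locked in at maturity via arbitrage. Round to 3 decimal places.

$0.030 per pound

Fair forward: F* = S·e^(carry·T), with carry = (r + u) = 0.0272 + 0.0148 = 0.0420
F* = 1.881 · e^(0.0420 × 372/365) = 1.881 · e^0.042805 = 1.881 × 1.043734 = $1.9633
Market $1.993 > fair $1.9633: forward overpriced → cash-and-carry (buy spot, short the forward).
At maturity, profit = |F_mkt − F*| = |1.993 − 1.9633| = $0.030 per pound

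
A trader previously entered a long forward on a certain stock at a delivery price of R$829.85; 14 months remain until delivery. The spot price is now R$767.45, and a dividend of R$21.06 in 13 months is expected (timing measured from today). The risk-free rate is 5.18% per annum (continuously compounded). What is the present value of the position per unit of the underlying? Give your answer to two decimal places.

-R$33.65

PV(remaining dividends) I = 21.06·e^(−0.0518·13/12) = 19.9107
Current forward F = (S − I)·e^(rT) = (767.45 − 19.9107)·e^(0.0518·14/12) = 747.5393 × 1.062297 = 794.1088
Value (long) = (F − K)·e^(−rT) = (794.1088 − 829.85) × 0.941357 = -33.6452
Value = -R$33.65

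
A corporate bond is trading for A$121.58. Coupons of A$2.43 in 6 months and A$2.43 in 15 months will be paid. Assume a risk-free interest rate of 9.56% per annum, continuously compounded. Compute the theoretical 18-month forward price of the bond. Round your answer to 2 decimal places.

A$135.16

PV(coupons) I = 2.43·e^(−0.0956·6/12) + 2.43·e^(−0.0956·15/12)
I = 2.3166 + 2.1563 = 4.4729
F = (S − I)·e^(rT) = (121.58 − 4.4729) · e^(0.0956·18/12)
= 117.1071 · e^0.143400 = 117.1071 × 1.154191 = A$135.16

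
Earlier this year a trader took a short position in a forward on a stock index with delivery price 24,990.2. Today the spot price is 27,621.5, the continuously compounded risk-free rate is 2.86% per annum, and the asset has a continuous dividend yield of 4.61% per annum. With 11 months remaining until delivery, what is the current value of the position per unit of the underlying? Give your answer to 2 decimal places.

-2135.03

Current fair forward for the remaining 11 months: F = S·e^((r − q)·T), (r − q) = 0.0286 − 0.0461 = -0.0175
F = 27621.5 · e^(-0.0175 × 11/12) = 27621.5 × 0.98408632 = 27181.9403
Value of long forward = (F − K)·e^(−rT) = (27181.9403 − 24990.2) · e^(−0.0286·11/12)
= 2191.7403 × 0.97412401 = 2135.03
Short position value = −(long value) = -2135.03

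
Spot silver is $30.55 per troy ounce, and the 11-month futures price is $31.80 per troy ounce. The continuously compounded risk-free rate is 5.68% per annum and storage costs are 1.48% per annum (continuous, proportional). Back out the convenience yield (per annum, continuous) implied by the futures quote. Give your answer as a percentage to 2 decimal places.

F = S·e^((r+u−y)T) ⇒ (r+u−y) = ln(F/S)/T
ln(31.80/30.55) = 0.040102; /T ⇒ 0.043748
y = r + u − ln(F/S)/T = 0.0568 + 0.0148 − 0.043748 = 0.027852
y = 2.79%

2.79%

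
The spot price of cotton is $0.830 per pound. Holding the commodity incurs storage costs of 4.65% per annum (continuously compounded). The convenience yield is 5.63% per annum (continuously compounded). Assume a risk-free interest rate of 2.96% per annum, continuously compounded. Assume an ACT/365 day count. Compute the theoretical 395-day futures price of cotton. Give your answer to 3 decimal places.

$0.848 per pound

Net carry = r + u − y = 0.0296 + 0.0465 − 0.0563 = 0.0198
F = S·e^((r+u−y)T) = 0.830 · e^(0.0198 × 395/365) = 0.830 · e^0.021427
= 0.830 × 1.021658 = $0.848 per pound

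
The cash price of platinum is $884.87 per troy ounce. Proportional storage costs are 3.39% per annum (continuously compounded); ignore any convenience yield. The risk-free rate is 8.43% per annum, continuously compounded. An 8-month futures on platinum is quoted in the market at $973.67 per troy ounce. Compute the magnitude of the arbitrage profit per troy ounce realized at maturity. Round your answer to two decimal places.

$16.25 per troy ounce

Fair futures: F* = S·e^(carry·T), with carry = (r + u) = 0.0843 + 0.0339 = 0.1182
F* = 884.87 · e^(0.1182 × 8/12) = 884.87 · e^0.078800 = 884.87 × 1.081988 = $957.4187
Market $973.67 > fair $957.4187: forward overpriced → cash-and-carry (buy spot, short the forward).
At maturity, profit = |F_mkt − F*| = |973.67 − 957.4187| = $16.25 per troy ounce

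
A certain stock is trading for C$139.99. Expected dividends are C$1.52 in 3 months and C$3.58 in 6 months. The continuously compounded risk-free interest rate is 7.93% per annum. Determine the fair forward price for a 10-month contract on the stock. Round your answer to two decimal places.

C$144.29

PV(dividends) I = 1.52·e^(−0.0793·3/12) + 3.58·e^(−0.0793·6/12)
I = 1.4902 + 3.4408 = 4.9310
F = (S − I)·e^(rT) = (139.99 − 4.9310) · e^(0.0793·10/12)
= 135.0590 · e^0.066083 = 135.0590 × 1.068315 = C$144.29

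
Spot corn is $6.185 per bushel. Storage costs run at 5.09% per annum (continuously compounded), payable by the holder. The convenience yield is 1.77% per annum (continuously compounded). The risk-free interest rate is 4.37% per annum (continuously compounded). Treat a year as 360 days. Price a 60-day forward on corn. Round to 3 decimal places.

$6.265 per bushel

Net carry = r + u − y = 0.0437 + 0.0509 − 0.0177 = 0.0769
F = S·e^((r+u−y)T) = 6.185 · e^(0.0769 × 60/360) = 6.185 · e^0.012817
= 6.185 × 1.012899 = $6.265 per bushel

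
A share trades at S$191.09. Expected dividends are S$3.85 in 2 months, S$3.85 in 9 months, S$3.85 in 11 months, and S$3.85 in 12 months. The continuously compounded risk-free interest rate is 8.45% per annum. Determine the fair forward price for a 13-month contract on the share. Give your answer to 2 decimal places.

PV(dividends) I = 3.85·e^(−0.0845·2/12) + 3.85·e^(−0.0845·9/12) + 3.85·e^(−0.0845·11/12) + 3.85·e^(−0.0845·12/12)
I = 3.7962 + 3.6136 + 3.5630 + 3.5380 = 14.5108
F = (S − I)·e^(rT) = (191.09 − 14.5108) · e^(0.0845·13/12)
= 176.5792 · e^0.091542 = 176.5792 × 1.095863 = S$193.51

S$193.51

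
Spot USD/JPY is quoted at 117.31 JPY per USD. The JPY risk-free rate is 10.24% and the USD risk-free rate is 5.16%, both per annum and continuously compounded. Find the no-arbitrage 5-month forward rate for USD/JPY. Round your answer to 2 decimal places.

F = S·e^((r_JPY − r_USD)T) = 117.31 · e^((0.1024 − 0.0516) × 5/12)
= 117.31 · e^0.021167 = 117.31 × 1.021393
F = 119.82 JPY per USD

119.82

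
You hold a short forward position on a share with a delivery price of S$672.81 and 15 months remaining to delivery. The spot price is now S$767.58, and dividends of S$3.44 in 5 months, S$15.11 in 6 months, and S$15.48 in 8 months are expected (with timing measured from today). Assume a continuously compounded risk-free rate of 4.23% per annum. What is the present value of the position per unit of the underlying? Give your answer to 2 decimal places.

-S$96.20

PV(remaining dividends) I = 3.44·e^(−0.0423·5/12) + 15.11·e^(−0.0423·6/12) + 15.48·e^(−0.0423·8/12) = 33.2232
Current forward F = (S − I)·e^(rT) = (767.58 − 33.2232)·e^(0.0423·15/12) = 734.3568 × 1.054298 = 774.2309
Value (long) = (F − K)·e^(−rT) = (774.2309 − 672.81) × 0.948499 = 96.1976
Short position value = −(long value) = -S$96.20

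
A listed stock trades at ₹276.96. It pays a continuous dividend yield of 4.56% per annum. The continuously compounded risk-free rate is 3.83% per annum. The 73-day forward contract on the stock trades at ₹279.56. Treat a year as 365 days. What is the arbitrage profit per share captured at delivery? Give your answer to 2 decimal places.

₹3.00 per share

Fair forward: F* = S·e^(carry·T), with carry = (r − q) = 0.0383 − 0.0456 = -0.0073
F* = 276.96 · e^(-0.0073 × 73/365) = 276.96 · e^-0.001460 = 276.96 × 0.998541 = ₹276.5559
Market ₹279.56 > fair ₹276.5559: forward overpriced → cash-and-carry (buy spot, short the forward).
At maturity, profit = |F_mkt − F*| = |279.56 − 276.5559| = ₹3.00 per share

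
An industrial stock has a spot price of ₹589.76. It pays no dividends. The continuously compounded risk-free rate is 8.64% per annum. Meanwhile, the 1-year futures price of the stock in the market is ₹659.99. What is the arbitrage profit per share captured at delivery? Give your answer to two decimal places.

₹17.01 per share

Fair futures: F* = S·e^(carry·T), with carry = r = 0.0864
F* = 589.76 · e^(0.0864 × 1) = 589.76 · e^0.086400 = 589.76 × 1.090242 = ₹642.9811
Market ₹659.99 > fair ₹642.9811: forward overpriced → cash-and-carry (buy spot, short the forward).
At maturity, profit = |F_mkt − F*| = |659.99 − 642.9811| = ₹17.01 per share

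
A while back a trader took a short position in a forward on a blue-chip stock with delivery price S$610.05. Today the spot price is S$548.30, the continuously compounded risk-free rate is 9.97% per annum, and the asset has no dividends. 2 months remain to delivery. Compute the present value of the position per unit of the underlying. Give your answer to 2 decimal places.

S$51.70

Current fair forward for the remaining 2 months: F = S·e^(r·T), r = 0.0997
F = 548.30 · e^(0.0997 × 2/12) = 548.30 × 1.016755 = 557.4868
Value of long forward = (F − K)·e^(−rT) = (557.4868 − 610.05) · e^(−0.0997·2/12)
= -52.5632 × 0.983521 = -51.70
Short position value = −(long value) = S$51.70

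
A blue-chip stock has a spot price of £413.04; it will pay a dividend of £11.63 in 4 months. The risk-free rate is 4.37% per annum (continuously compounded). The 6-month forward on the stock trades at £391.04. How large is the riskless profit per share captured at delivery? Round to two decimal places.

PV(dividends) I = 11.63·e^(−0.0437·4/12) = 11.4618
Fair forward F* = (S − I)·e^(rT) = (413.04 − 11.4618)·e^0.021850 = 401.5782 × 1.022090 = 410.4491
Market £391.04 < fair 410.4491: forward underpriced → reverse cash-and-carry (short the stock, invest proceeds at r, pay the dividends, go long the forward).
Profit at T = |F_mkt − F*| = |391.04 − 410.4491| = £19.41 per share

£19.41 per share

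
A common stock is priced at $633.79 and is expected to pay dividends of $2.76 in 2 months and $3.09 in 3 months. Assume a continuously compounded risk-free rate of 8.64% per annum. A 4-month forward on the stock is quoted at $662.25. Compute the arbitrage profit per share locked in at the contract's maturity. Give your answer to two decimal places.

$15.85 per share

PV(dividends) I = 2.76·e^(−0.0864·2/12) + 3.09·e^(−0.0864·3/12) = 5.7445
Fair forward F* = (S − I)·e^(rT) = (633.79 − 5.7445)·e^0.028800 = 628.0455 × 1.029219 = 646.3964
Market $662.25 > fair 646.3964: forward overpriced → cash-and-carry (borrow at r, buy the stock and collect the dividends, short the forward).
Profit at T = |F_mkt − F*| = |662.25 − 646.3964| = $15.85 per share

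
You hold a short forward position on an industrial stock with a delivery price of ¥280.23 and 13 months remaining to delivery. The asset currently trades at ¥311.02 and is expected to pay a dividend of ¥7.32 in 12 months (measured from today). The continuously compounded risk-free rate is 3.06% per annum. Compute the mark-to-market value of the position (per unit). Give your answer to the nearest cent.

PV(remaining dividends) I = 7.32·e^(−0.0306·12/12) = 7.0994
Current forward F = (S − I)·e^(rT) = (311.02 − 7.0994)·e^(0.0306·13/12) = 303.9206 × 1.033706 = 314.1645
Value (long) = (F − K)·e^(−rT) = (314.1645 − 280.23) × 0.967393 = 32.8280
Short position value = −(long value) = -¥32.83

-¥32.83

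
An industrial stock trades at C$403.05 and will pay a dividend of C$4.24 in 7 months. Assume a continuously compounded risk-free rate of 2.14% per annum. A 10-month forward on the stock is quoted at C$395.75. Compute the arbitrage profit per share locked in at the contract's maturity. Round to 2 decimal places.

C$10.29 per share

PV(dividends) I = 4.24·e^(−0.0214·7/12) = 4.1874
Fair forward F* = (S − I)·e^(rT) = (403.05 − 4.1874)·e^0.017833 = 398.8626 × 1.017993 = 406.0393
Market C$395.75 < fair 406.0393: forward underpriced → reverse cash-and-carry (short the stock, invest proceeds at r, pay the dividends, go long the forward).
Profit at T = |F_mkt − F*| = |395.75 − 406.0393| = C$10.29 per share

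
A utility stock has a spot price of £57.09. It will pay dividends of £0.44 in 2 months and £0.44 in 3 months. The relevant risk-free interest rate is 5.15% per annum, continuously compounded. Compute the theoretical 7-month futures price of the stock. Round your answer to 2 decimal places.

PV(dividends) I = 0.44·e^(−0.0515·2/12) + 0.44·e^(−0.0515·3/12)
I = 0.4362 + 0.4344 = 0.8706
F = (S − I)·e^(rT) = (57.09 − 0.8706) · e^(0.0515·7/12)
= 56.2194 · e^0.030042 = 56.2194 × 1.030498 = £57.93

£57.93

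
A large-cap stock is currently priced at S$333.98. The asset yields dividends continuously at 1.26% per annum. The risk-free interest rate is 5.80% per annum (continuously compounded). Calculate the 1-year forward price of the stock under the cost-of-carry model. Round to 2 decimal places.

F = S·e^((r − q)T) = 333.98 · e^((0.0580 − 0.0126) × 1)
= 333.98 · e^0.045400 = 333.98 × 1.046446
F = S$349.49

S$349.49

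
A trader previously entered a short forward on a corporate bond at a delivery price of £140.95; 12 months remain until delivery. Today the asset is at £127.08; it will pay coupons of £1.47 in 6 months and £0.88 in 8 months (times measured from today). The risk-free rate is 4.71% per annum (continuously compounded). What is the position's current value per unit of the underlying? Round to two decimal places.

PV(remaining coupons) I = 1.47·e^(−0.0471·6/12) + 0.88·e^(−0.0471·8/12) = 2.2886
Current forward F = (S − I)·e^(rT) = (127.08 − 2.2886)·e^(0.0471·12/12) = 124.7914 × 1.048227 = 130.8097
Value (long) = (F − K)·e^(−rT) = (130.8097 − 140.95) × 0.953992 = -9.6738
Short position value = −(long value) = £9.67

£9.67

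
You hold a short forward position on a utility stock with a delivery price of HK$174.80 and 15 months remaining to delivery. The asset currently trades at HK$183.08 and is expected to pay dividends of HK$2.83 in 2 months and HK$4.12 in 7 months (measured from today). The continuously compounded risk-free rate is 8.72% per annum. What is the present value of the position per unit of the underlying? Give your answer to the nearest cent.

PV(remaining dividends) I = 2.83·e^(−0.0872·2/12) + 4.12·e^(−0.0872·7/12) = 6.7048
Current forward F = (S − I)·e^(rT) = (183.08 − 6.7048)·e^(0.0872·15/12) = 176.3752 × 1.115162 = 196.6869
Value (long) = (F − K)·e^(−rT) = (196.6869 − 174.80) × 0.896730 = 19.6266
Short position value = −(long value) = -HK$19.63

-HK$19.63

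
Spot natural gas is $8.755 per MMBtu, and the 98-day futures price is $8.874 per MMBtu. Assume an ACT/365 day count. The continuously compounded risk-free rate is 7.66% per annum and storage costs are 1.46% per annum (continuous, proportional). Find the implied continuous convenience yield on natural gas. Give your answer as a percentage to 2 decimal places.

F = S·e^((r+u−y)T) ⇒ (r+u−y) = ln(F/S)/T
ln(8.874/8.755) = 0.013501; /T ⇒ 0.050284
y = r + u − ln(F/S)/T = 0.0766 + 0.0146 − 0.050284 = 0.040916
y = 4.09%

4.09%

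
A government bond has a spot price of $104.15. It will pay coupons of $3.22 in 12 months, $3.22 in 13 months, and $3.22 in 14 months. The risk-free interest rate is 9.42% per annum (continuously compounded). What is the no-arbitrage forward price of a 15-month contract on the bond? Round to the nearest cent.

PV(coupons) I = 3.22·e^(−0.0942·12/12) + 3.22·e^(−0.0942·13/12) + 3.22·e^(−0.0942·14/12)
I = 2.9305 + 2.9076 + 2.8849 = 8.7230
F = (S − I)·e^(rT) = (104.15 − 8.7230) · e^(0.0942·15/12)
= 95.4270 · e^0.117750 = 95.4270 × 1.124963 = $107.35

$107.35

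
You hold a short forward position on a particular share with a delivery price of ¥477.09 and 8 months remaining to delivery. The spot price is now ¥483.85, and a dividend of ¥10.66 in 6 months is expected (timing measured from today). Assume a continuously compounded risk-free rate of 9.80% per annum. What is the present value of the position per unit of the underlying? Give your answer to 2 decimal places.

PV(remaining dividends) I = 10.66·e^(−0.0980·6/12) = 10.1503
Current forward F = (S − I)·e^(rT) = (483.85 − 10.1503)·e^(0.0980·8/12) = 473.6997 × 1.067515 = 505.6815
Value (long) = (F − K)·e^(−rT) = (505.6815 − 477.09) × 0.936755 = 26.7832
Short position value = −(long value) = -¥26.78

-¥26.78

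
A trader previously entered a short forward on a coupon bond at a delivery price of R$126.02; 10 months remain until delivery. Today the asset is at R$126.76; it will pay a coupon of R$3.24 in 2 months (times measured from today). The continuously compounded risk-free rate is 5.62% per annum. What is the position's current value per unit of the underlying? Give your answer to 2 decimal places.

-R$3.30

PV(remaining coupons) I = 3.24·e^(−0.0562·2/12) = 3.2098
Current forward F = (S − I)·e^(rT) = (126.76 − 3.2098)·e^(0.0562·10/12) = 123.5502 × 1.047947 = 129.4741
Value (long) = (F − K)·e^(−rT) = (129.4741 − 126.02) × 0.954246 = 3.2961
Short position value = −(long value) = -R$3.30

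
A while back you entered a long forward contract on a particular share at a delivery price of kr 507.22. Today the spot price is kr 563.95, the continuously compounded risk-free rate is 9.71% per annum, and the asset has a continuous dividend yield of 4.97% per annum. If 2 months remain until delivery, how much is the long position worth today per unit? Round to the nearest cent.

kr 60.22

Current fair forward for the remaining 2 months: F = S·e^((r − q)·T), (r − q) = 0.0971 − 0.0497 = 0.0474
F = 563.95 · e^(0.0474 × 2/12) = 563.95 × 1.007931 = 568.4227
Value of long forward = (F − K)·e^(−rT) = (568.4227 − 507.22) · e^(−0.0971·2/12)
= 61.2027 × 0.983947 = 60.22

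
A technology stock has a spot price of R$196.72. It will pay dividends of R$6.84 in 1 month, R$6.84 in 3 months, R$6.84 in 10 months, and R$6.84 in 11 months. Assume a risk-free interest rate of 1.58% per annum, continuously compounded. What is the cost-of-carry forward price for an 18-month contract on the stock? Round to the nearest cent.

PV(dividends) I = 6.84·e^(−0.0158·1/12) + 6.84·e^(−0.0158·3/12) + 6.84·e^(−0.0158·10/12) + 6.84·e^(−0.0158·11/12)
I = 6.8310 + 6.8130 + 6.7505 + 6.7416 = 27.1361
F = (S − I)·e^(rT) = (196.72 − 27.1361) · e^(0.0158·18/12)
= 169.5839 · e^0.023700 = 169.5839 × 1.023983 = R$173.65

R$173.65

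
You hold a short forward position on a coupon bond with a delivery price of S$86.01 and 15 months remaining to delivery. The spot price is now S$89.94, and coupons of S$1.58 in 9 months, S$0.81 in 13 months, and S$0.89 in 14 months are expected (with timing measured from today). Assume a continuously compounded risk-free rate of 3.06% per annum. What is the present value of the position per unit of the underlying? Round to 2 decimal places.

-S$3.97

PV(remaining coupons) I = 1.58·e^(−0.0306·9/12) + 0.81·e^(−0.0306·13/12) + 0.89·e^(−0.0306·14/12) = 3.1865
Current forward F = (S − I)·e^(rT) = (89.94 − 3.1865)·e^(0.0306·15/12) = 86.7535 × 1.038991 = 90.1361
Value (long) = (F − K)·e^(−rT) = (90.1361 − 86.01) × 0.962472 = 3.9713
Short position value = −(long value) = -S$3.97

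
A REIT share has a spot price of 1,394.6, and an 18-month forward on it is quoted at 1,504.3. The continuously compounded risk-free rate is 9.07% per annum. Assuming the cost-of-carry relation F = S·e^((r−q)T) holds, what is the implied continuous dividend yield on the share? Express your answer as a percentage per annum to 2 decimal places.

4.02%

From F = S·e^((r−q)T): (r − q) = ln(F/S)/T
ln(1504.3/1394.6) = ln(1.078661) = 0.075720
(r − q) = 0.075720 / (18/12) = 0.050480
q = r − ln(F/S)/T = 0.0907 − 0.050480 = 0.040220
q = 4.02%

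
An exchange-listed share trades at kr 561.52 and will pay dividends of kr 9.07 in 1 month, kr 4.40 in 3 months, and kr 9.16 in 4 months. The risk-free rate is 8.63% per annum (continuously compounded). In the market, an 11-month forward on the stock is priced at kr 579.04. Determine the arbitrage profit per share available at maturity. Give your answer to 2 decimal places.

kr 4.67 per share

PV(dividends) I = 9.07·e^(−0.0863·1/12) + 4.40·e^(−0.0863·3/12) + 9.16·e^(−0.0863·4/12) = 22.2113
Fair forward F* = (S − I)·e^(rT) = (561.52 − 22.2113)·e^0.079108 = 539.3087 × 1.082321 = 583.7051
Market kr 579.04 < fair 583.7051: forward underpriced → reverse cash-and-carry (short the stock, invest proceeds at r, pay the dividends, go long the forward).
Profit at T = |F_mkt − F*| = |579.04 − 583.7051| = kr 4.67 per share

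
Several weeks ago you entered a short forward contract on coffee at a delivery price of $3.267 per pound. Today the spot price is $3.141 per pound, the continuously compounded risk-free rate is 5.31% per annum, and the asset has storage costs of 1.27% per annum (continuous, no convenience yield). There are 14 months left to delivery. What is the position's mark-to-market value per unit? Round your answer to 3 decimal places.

Current fair forward for the remaining 14 months: F = S·e^((r + u)·T), (r + u) = 0.0531 + 0.0127 = 0.0658
F = 3.141 · e^(0.0658 × 14/12) = 3.141 × 1.079790 = 3.3916
Value of long forward = (F − K)·e^(−rT) = (3.3916 − 3.267) · e^(−0.0531·14/12)
= 0.1246 × 0.939930 = 0.117
Short position value = −(long value) = -$0.117

-$0.117 per pound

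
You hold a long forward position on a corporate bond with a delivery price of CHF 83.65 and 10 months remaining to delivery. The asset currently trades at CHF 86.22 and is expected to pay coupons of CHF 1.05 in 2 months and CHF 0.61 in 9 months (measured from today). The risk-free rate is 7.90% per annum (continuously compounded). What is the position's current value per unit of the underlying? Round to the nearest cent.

PV(remaining coupons) I = 1.05·e^(−0.0790·2/12) + 0.61·e^(−0.0790·9/12) = 1.6112
Current forward F = (S − I)·e^(rT) = (86.22 − 1.6112)·e^(0.0790·10/12) = 84.6088 × 1.068049 = 90.3663
Value (long) = (F − K)·e^(−rT) = (90.3663 − 83.65) × 0.936287 = 6.2884
Value = CHF 6.29

CHF 6.29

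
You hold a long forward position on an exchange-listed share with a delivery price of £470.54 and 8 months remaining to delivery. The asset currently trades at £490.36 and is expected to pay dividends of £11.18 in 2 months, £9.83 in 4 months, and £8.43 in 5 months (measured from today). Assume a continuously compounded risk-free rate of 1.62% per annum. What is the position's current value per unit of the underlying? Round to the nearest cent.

-£4.43

PV(remaining dividends) I = 11.18·e^(−0.0162·2/12) + 9.83·e^(−0.0162·4/12) + 8.43·e^(−0.0162·5/12) = 29.3002
Current forward F = (S − I)·e^(rT) = (490.36 − 29.3002)·e^(0.0162·8/12) = 461.0598 × 1.010859 = 466.0664
Value (long) = (F − K)·e^(−rT) = (466.0664 − 470.54) × 0.989258 = -4.4255
Value = -£4.43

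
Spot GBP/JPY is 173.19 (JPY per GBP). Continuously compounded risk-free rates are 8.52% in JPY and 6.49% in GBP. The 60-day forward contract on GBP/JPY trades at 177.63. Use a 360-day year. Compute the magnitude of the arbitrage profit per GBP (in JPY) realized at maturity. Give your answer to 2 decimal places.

Fair forward: F* = S·e^(carry·T), with carry = (r_JPY − r_GBP) = 0.0852 − 0.0649 = 0.0203
F* = 173.19 · e^(0.0203 × 60/360) = 173.19 · e^0.003383 = 173.19 × 1.003389 = 173.7769
Market 177.63 > fair 173.7769: forward overpriced → cash-and-carry (buy spot, short the forward).
At maturity, profit = |F_mkt − F*| = |177.63 − 173.7769| = 3.85 per GBP (in JPY)

3.85 per GBP (in JPY)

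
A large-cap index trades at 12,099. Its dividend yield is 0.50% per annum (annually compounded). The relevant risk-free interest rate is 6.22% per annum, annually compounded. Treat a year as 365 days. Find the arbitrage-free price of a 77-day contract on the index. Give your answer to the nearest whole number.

F = S · (1+r)^T / (1+q)^T
= 12099 × 1.012811 / 1.001053 = 12099 × 1.011746
F = 12,241

12,241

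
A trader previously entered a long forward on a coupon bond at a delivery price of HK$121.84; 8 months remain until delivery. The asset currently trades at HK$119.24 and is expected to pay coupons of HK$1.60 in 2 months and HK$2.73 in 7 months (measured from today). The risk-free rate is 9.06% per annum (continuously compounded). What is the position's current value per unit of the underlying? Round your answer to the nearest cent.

PV(remaining coupons) I = 1.60·e^(−0.0906·2/12) + 2.73·e^(−0.0906·7/12) = 4.1655
Current forward F = (S − I)·e^(rT) = (119.24 − 4.1655)·e^(0.0906·8/12) = 115.0745 × 1.062261 = 122.2392
Value (long) = (F − K)·e^(−rT) = (122.2392 − 121.84) × 0.941388 = 0.3758
Value = HK$0.38

HK$0.38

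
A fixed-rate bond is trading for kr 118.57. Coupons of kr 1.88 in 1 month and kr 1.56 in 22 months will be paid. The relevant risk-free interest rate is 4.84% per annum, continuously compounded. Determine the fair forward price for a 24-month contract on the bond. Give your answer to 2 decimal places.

PV(coupons) I = 1.88·e^(−0.0484·1/12) + 1.56·e^(−0.0484·22/12)
I = 1.8724 + 1.4275 = 3.2999
F = (S − I)·e^(rT) = (118.57 − 3.2999) · e^(0.0484·24/12)
= 115.2701 · e^0.096800 = 115.2701 × 1.101640 = kr 126.99

kr 126.99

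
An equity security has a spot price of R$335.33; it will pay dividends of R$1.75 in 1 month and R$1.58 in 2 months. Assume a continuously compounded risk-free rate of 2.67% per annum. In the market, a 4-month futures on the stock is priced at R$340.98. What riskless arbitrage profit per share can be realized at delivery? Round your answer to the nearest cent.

R$6.00 per share

PV(dividends) I = 1.75·e^(−0.0267·1/12) + 1.58·e^(−0.0267·2/12) = 3.3191
Fair futures F* = (S − I)·e^(rT) = (335.33 − 3.3191)·e^0.008900 = 332.0109 × 1.008940 = 334.9791
Market R$340.98 > fair 334.9791: forward overpriced → cash-and-carry (borrow at r, buy the stock and collect the dividends, short the forward).
Profit at T = |F_mkt − F*| = |340.98 − 334.9791| = R$6.00 per share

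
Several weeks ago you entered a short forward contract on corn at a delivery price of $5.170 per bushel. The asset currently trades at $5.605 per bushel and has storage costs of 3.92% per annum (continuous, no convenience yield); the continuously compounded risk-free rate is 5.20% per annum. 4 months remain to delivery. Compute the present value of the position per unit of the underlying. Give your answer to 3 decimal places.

-$0.598 per bushel

Current fair forward for the remaining 4 months: F = S·e^((r + u)·T), (r + u) = 0.0520 + 0.0392 = 0.0912
F = 5.605 · e^(0.0912 × 4/12) = 5.605 × 1.030867 = 5.7780
Value of long forward = (F − K)·e^(−rT) = (5.7780 − 5.170) · e^(−0.0520·4/12)
= 0.6080 × 0.982816 = 0.598
Short position value = −(long value) = -$0.598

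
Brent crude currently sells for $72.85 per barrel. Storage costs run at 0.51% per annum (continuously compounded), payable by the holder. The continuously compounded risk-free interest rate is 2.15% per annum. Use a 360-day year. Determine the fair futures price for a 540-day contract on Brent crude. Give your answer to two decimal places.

$75.82 per barrel

Net carry = r + u − y = 0.0215 + 0.0051 − 0.0000 = 0.0266
F = S·e^((r+u−y)T) = 72.85 · e^(0.0266 × 540/360) = 72.85 · e^0.039900
= 72.85 × 1.040707 = $75.82 per barrel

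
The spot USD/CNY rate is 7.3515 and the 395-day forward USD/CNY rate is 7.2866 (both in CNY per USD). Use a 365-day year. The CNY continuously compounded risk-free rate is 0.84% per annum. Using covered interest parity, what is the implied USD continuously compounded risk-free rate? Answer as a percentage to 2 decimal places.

F = S·e^((r_CNY − r_USD)T) ⇒ r_USD = r_CNY − ln(F/S)/T
ln(7.2866/7.3515) = -0.008867; /(395/365) = -0.008194
r_USD = 0.0084 + 0.008194 = 0.016594
r_USD = 1.66%

1.66%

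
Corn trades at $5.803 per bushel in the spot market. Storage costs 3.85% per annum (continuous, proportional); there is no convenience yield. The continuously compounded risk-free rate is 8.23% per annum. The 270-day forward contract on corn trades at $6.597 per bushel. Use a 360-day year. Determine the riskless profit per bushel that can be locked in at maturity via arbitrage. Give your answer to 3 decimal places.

$0.244 per bushel

Fair forward: F* = S·e^(carry·T), with carry = (r + u) = 0.0823 + 0.0385 = 0.1208
F* = 5.803 · e^(0.1208 × 270/360) = 5.803 · e^0.090600 = 5.803 × 1.094831 = $6.3533
Market $6.597 > fair $6.3533: forward overpriced → cash-and-carry (buy spot, short the forward).
At maturity, profit = |F_mkt − F*| = |6.597 − 6.3533| = $0.244 per bushel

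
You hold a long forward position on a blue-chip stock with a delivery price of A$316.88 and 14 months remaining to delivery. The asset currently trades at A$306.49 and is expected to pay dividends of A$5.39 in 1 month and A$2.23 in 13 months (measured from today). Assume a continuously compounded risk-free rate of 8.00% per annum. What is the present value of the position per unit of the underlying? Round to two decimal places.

PV(remaining dividends) I = 5.39·e^(−0.0800·1/12) + 2.23·e^(−0.0800·13/12) = 7.3991
Current forward F = (S − I)·e^(rT) = (306.49 − 7.3991)·e^(0.0800·14/12) = 299.0909 × 1.097828 = 328.3504
Value (long) = (F − K)·e^(−rT) = (328.3504 − 316.88) × 0.910890 = 10.4483
Value = A$10.45

A$10.45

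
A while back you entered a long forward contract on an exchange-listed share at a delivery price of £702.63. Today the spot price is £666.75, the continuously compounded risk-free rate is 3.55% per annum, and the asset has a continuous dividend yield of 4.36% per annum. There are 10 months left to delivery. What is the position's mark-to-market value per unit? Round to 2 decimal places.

-£39.19

Current fair forward for the remaining 10 months: F = S·e^((r − q)·T), (r − q) = 0.0355 − 0.0436 = -0.0081
F = 666.75 · e^(-0.0081 × 10/12) = 666.75 × 0.993273 = 662.2648
Value of long forward = (F − K)·e^(−rT) = (662.2648 − 702.63) · e^(−0.0355·10/12)
= -40.3652 × 0.970850 = -39.19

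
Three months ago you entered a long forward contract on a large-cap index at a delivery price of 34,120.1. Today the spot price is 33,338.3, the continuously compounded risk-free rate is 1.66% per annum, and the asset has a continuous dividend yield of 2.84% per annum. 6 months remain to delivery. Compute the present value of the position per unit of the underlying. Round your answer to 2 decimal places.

-969.83

Current fair forward for the remaining 6 months: F = S·e^((r − q)·T), (r − q) = 0.0166 − 0.0284 = -0.0118
F = 33338.3 · e^(-0.0118 × 6/12) = 33338.3 × 0.99411737 = 33142.1831
Value of long forward = (F − K)·e^(−rT) = (33142.1831 − 34120.1) · e^(−0.0166·6/12)
= -977.9169 × 0.99173435 = -969.83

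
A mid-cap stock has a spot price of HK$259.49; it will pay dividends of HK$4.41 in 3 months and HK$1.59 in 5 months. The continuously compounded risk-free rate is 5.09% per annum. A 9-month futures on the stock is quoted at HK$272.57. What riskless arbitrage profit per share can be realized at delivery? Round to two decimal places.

PV(dividends) I = 4.41·e^(−0.0509·3/12) + 1.59·e^(−0.0509·5/12) = 5.9109
Fair futures F* = (S − I)·e^(rT) = (259.49 − 5.9109)·e^0.038175 = 253.5791 × 1.038913 = 263.4466
Market HK$272.57 > fair 263.4466: forward overpriced → cash-and-carry (borrow at r, buy the stock and collect the dividends, short the forward).
Profit at T = |F_mkt − F*| = |272.57 − 263.4466| = HK$9.12 per share

HK$9.12 per share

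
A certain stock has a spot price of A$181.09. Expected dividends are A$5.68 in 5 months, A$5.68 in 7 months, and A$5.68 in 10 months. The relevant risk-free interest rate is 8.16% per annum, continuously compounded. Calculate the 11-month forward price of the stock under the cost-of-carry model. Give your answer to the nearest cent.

A$177.68

PV(dividends) I = 5.68·e^(−0.0816·5/12) + 5.68·e^(−0.0816·7/12) + 5.68·e^(−0.0816·10/12)
I = 5.4901 + 5.4160 + 5.3066 = 16.2127
F = (S − I)·e^(rT) = (181.09 − 16.2127) · e^(0.0816·11/12)
= 164.8773 · e^0.074800 = 164.8773 × 1.077669 = A$177.68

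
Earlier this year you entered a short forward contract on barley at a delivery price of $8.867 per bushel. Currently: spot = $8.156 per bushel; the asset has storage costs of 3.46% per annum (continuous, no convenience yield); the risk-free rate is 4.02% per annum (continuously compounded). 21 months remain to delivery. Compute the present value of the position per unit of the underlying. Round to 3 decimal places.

Current fair forward for the remaining 21 months: F = S·e^((r + u)·T), (r + u) = 0.0402 + 0.0346 = 0.0748
F = 8.156 · e^(0.0748 × 21/12) = 8.156 × 1.139854 = 9.2966
Value of long forward = (F − K)·e^(−rT) = (9.2966 − 8.867) · e^(−0.0402·21/12)
= 0.4296 × 0.932068 = 0.400
Short position value = −(long value) = -$0.400

-$0.400 per bushel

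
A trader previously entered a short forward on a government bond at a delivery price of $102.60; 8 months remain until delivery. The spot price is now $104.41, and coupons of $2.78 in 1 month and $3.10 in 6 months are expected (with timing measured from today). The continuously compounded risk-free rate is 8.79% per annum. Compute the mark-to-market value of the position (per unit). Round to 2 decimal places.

-$1.92

PV(remaining coupons) I = 2.78·e^(−0.0879·1/12) + 3.10·e^(−0.0879·6/12) = 5.7264
Current forward F = (S − I)·e^(rT) = (104.41 − 5.7264)·e^(0.0879·8/12) = 98.6836 × 1.060351 = 104.6393
Value (long) = (F − K)·e^(−rT) = (104.6393 − 102.60) × 0.943084 = 1.9232
Short position value = −(long value) = -$1.92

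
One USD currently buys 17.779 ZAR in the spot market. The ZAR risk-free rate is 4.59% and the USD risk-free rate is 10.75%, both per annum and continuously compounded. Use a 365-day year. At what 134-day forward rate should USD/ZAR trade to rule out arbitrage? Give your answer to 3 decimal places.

F = S·e^((r_ZAR − r_USD)T) = 17.779 · e^((0.0459 − 0.1075) × 134/365)
= 17.779 · e^-0.022615 = 17.779 × 0.977639
F = 17.381 ZAR per USD

17.381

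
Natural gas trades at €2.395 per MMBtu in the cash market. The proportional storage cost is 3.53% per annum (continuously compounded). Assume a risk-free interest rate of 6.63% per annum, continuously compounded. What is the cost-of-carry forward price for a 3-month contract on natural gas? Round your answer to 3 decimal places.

€2.457 per MMBtu

Net carry = r + u − y = 0.0663 + 0.0353 − 0.0000 = 0.1016
F = S·e^((r+u−y)T) = 2.395 · e^(0.1016 × 3/12) = 2.395 · e^0.025400
= 2.395 × 1.025725 = €2.457 per MMBtu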